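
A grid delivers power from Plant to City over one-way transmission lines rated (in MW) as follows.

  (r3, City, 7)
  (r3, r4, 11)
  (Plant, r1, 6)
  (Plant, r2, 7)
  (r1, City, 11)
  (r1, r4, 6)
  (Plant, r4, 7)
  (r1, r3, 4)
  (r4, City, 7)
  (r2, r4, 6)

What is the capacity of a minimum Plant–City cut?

13

Augment Plant→r1→City: bottleneck 6, flow now 6.
Augment Plant→r4→City: bottleneck 7, flow now 13.
No augmenting path remains; maximum flow = 13.
By max-flow min-cut, the minimum cut capacity equals the max flow.
In the residual graph, reachable from Plant: {Plant, r2, r4}.
Min-cut edges: Plant→r1 (6), r4→City (7); capacity 6 + 7 = 13.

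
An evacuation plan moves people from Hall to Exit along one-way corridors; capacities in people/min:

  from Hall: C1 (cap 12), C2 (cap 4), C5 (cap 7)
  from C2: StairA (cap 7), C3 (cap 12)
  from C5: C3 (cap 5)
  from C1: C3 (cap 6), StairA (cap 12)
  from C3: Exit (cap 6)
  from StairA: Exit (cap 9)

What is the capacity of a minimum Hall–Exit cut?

Augment Hall→C2→C3→Exit: bottleneck 4, flow now 4.
Augment Hall→C5→C3→Exit: bottleneck 2, flow now 6.
Augment Hall→C1→StairA→Exit: bottleneck 9, flow now 15.
No augmenting path remains; maximum flow = 15.
By max-flow min-cut, the minimum cut capacity equals the max flow.
In the residual graph, reachable from Hall: {Hall, C2, C5, C1, C3, StairA}.
Min-cut edges: C3→Exit (6), StairA→Exit (9); capacity 6 + 9 = 15.

15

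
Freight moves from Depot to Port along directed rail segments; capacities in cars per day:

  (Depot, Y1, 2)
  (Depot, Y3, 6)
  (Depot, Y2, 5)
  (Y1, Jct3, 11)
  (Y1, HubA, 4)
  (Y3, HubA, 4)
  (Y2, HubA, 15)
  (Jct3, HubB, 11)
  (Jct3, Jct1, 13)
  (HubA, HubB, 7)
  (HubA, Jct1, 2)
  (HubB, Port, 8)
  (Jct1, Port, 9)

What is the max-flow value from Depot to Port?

11

Augment Depot→Y1→Jct3→HubB→Port: bottleneck 2, flow now 2.
Augment Depot→Y3→HubA→HubB→Port: bottleneck 4, flow now 6.
Augment Depot→Y2→HubA→HubB→Port: bottleneck 2, flow now 8.
Augment Depot→Y2→HubA→Jct1→Port: bottleneck 2, flow now 10.
Augment Depot→Y2→HubA→HubB→Jct3→Jct1→Port: bottleneck 1, flow now 11. (uses reverse residual edge)
No augmenting path remains; maximum flow = 11.
In the residual graph, reachable from Depot: {Depot, Y3}.
Min-cut edges: Depot→Y1 (2), Depot→Y2 (5), Y3→HubA (4); capacity 2 + 5 + 4 = 11.
This cut is saturated, so no flow can exceed 11.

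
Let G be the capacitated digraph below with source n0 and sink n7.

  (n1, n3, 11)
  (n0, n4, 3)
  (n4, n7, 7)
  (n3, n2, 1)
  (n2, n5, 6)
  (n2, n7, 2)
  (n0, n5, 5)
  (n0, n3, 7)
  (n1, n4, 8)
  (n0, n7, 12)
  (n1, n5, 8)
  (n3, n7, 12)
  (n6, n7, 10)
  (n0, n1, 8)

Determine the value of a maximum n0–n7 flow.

Augment n0→n7: bottleneck 12, flow now 12.
Augment n0→n3→n7: bottleneck 7, flow now 19.
Augment n0→n4→n7: bottleneck 3, flow now 22.
Augment n0→n1→n3→n7: bottleneck 5, flow now 27.
Augment n0→n1→n4→n7: bottleneck 3, flow now 30.
No augmenting path remains; maximum flow = 30.
In the residual graph, reachable from n0: {n0, n5}.
Min-cut edges: n0→n1 (8), n0→n3 (7), n0→n4 (3), n0→n7 (12); capacity 8 + 7 + 3 + 12 = 30.
This cut is saturated, so no flow can exceed 30.

30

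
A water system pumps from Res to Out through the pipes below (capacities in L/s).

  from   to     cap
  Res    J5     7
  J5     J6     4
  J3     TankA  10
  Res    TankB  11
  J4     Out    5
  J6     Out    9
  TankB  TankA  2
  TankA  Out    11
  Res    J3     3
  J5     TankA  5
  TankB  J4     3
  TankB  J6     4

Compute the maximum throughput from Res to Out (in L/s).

Augment Res→TankB→TankA→Out: bottleneck 2, flow now 2.
Augment Res→TankB→J4→Out: bottleneck 3, flow now 5.
Augment Res→TankB→J6→Out: bottleneck 4, flow now 9.
Augment Res→J5→TankA→Out: bottleneck 5, flow now 14.
Augment Res→J5→J6→Out: bottleneck 2, flow now 16.
Augment Res→J3→TankA→Out: bottleneck 3, flow now 19.
No augmenting path remains; maximum flow = 19.
In the residual graph, reachable from Res: {Res, TankB}.
Min-cut edges: Res→J5 (7), Res→J3 (3), TankB→TankA (2), TankB→J4 (3), TankB→J6 (4); capacity 7 + 3 + 2 + 3 + 4 = 19.
This cut is saturated, so no flow can exceed 19.

19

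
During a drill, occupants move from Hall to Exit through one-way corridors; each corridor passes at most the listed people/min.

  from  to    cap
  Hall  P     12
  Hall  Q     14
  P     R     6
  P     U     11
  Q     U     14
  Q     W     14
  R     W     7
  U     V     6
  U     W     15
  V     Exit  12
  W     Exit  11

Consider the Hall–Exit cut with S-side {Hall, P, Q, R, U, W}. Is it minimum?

Given cut capacity: 6 + 11 = 17.
Augment Hall→Q→W→Exit: bottleneck 11, flow now 11.
Augment Hall→P→U→V→Exit: bottleneck 6, flow now 17.
No augmenting path remains; maximum flow = 17.
Cut capacity 17 equals the max flow, so it is a minimum cut.

Yes — it is a minimum cut (capacity 17).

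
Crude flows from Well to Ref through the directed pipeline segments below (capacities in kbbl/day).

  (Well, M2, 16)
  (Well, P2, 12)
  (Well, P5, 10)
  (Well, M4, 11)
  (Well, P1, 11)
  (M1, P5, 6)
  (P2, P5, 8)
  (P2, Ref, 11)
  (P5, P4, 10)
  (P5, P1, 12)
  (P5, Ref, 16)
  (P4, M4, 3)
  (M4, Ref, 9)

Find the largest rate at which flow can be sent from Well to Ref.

31

Augment Well→P2→Ref: bottleneck 11, flow now 11.
Augment Well→P5→Ref: bottleneck 10, flow now 21.
Augment Well→M4→Ref: bottleneck 9, flow now 30.
Augment Well→P2→P5→Ref: bottleneck 1, flow now 31.
No augmenting path remains; maximum flow = 31.
In the residual graph, reachable from Well: {Well, M2, M4, P1}.
Min-cut edges: Well→P2 (12), Well→P5 (10), M4→Ref (9); capacity 12 + 10 + 9 = 31.
This cut is saturated, so no flow can exceed 31.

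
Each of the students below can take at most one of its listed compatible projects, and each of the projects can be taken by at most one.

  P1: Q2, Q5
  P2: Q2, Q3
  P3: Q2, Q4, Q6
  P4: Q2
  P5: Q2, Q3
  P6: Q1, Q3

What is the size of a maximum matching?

Unit-capacity flow: source→left, listed edges, right→sink; max matching = max flow.
Augmenting path P1→Q2 (+1); matched 1.
Augmenting path P2→Q3 (+1); matched 2.
Augmenting path P3→Q4 (+1); matched 3.
Augmenting path P6→Q1 (+1); matched 4.
Augmenting path P4→Q2→P1→Q5 (+1); matched 5.
No augmenting path remains; maximum matching = 5.
König certificate: {P1, P3, P6, Q2, Q3} is a vertex cover of size 5 (every listed pair touches it), so no matching can be larger.

5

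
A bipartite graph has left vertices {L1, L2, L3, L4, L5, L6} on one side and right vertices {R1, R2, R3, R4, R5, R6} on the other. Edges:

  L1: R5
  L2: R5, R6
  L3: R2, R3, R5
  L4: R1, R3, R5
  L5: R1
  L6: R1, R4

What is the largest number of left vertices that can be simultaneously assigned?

Unit-capacity flow: source→left, listed edges, right→sink; max matching = max flow.
Augmenting path L1→R5 (+1); matched 1.
Augmenting path L2→R6 (+1); matched 2.
Augmenting path L3→R2 (+1); matched 3.
Augmenting path L4→R1 (+1); matched 4.
Augmenting path L6→R4 (+1); matched 5.
Augmenting path L5→R1→L4→R3 (+1); matched 6.
No augmenting path remains; maximum matching = 6.
König certificate: {L1, L2, L3, L4, L5, L6} is a vertex cover of size 6 (every listed pair touches it), so no matching can be larger.

6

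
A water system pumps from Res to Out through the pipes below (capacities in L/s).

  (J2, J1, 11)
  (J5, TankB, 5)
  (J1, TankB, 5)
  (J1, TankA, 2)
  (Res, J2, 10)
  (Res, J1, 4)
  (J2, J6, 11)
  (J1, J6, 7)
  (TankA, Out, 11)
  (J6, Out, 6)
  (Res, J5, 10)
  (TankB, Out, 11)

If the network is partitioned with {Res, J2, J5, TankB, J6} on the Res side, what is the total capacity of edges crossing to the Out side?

32

Edges leaving {Res, J2, J5, TankB, J6}: Res→J1 (4), J2→J1 (11), TankB→Out (11), J6→Out (6).
Cut capacity = 4 + 11 + 11 + 6 = 32.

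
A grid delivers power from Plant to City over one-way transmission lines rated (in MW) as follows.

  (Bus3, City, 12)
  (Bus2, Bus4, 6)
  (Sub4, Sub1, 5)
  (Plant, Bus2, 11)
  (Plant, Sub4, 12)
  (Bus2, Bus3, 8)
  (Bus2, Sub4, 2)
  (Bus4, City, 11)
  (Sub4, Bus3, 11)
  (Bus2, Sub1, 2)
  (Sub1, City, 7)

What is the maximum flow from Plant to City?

Augment Plant→Bus2→Sub1→City: bottleneck 2, flow now 2.
Augment Plant→Bus2→Bus3→City: bottleneck 8, flow now 10.
Augment Plant→Bus2→Bus4→City: bottleneck 1, flow now 11.
Augment Plant→Sub4→Sub1→City: bottleneck 5, flow now 16.
Augment Plant→Sub4→Bus3→City: bottleneck 4, flow now 20.
Augment Plant→Sub4→Bus3→Bus2→Bus4→City: bottleneck 3, flow now 23. (uses reverse residual edge)
No augmenting path remains; maximum flow = 23.
In the residual graph, reachable from Plant: {Plant}.
Min-cut edges: Plant→Bus2 (11), Plant→Sub4 (12); capacity 11 + 12 = 23.
This cut is saturated, so no flow can exceed 23.

23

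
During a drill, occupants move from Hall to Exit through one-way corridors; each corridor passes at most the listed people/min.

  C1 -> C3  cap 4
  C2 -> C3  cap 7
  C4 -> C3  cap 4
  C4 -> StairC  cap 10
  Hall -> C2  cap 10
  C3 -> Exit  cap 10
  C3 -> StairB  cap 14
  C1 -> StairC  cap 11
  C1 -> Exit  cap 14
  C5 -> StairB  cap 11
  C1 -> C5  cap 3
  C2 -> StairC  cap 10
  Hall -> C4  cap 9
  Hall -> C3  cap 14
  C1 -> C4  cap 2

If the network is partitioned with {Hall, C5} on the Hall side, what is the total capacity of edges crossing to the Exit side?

44

Edges leaving {Hall, C5}: Hall→C4 (9), Hall→C2 (10), Hall→C3 (14), C5→StairB (11).
Cut capacity = 9 + 10 + 14 + 11 = 44.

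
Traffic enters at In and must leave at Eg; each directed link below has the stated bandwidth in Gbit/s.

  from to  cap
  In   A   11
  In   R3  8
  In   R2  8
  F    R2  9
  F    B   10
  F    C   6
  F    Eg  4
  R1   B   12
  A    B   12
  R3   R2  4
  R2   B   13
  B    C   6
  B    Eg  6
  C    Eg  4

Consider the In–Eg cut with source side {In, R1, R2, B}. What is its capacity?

31

Edges leaving {In, R1, R2, B}: In→A (11), In→R3 (8), B→C (6), B→Eg (6).
Cut capacity = 11 + 8 + 6 + 6 = 31.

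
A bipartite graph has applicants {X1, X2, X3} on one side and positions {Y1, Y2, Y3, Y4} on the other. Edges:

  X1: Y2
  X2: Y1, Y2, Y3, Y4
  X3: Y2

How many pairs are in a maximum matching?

Unit-capacity flow: source→left, listed edges, right→sink; max matching = max flow.
Augmenting path X1→Y2 (+1); matched 1.
Augmenting path X2→Y1 (+1); matched 2.
No augmenting path remains; maximum matching = 2.
König certificate: {X2, Y2} is a vertex cover of size 2 (every listed pair touches it), so no matching can be larger.

2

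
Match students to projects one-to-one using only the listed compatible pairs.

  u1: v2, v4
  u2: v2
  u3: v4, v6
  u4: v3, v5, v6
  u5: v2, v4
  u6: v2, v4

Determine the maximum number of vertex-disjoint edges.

4

Unit-capacity flow: source→left, listed edges, right→sink; max matching = max flow.
Augmenting path u1→v2 (+1); matched 1.
Augmenting path u3→v4 (+1); matched 2.
Augmenting path u4→v3 (+1); matched 3.
Augmenting path u5→v4→u3→v6 (+1); matched 4.
No augmenting path remains; maximum matching = 4.
König certificate: {u3, u4, v2, v4} is a vertex cover of size 4 (every listed pair touches it), so no matching can be larger.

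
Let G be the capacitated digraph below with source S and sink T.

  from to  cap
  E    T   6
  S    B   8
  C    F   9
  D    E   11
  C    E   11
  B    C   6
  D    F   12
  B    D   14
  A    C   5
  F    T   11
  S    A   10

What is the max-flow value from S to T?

Augment S→A→C→E→T: bottleneck 5, flow now 5.
Augment S→B→C→E→T: bottleneck 1, flow now 6.
Augment S→B→C→F→T: bottleneck 5, flow now 11.
Augment S→B→D→F→T: bottleneck 2, flow now 13.
No augmenting path remains; maximum flow = 13.
In the residual graph, reachable from S: {S, A}.
Min-cut edges: S→B (8), A→C (5); capacity 8 + 5 = 13.
This cut is saturated, so no flow can exceed 13.

13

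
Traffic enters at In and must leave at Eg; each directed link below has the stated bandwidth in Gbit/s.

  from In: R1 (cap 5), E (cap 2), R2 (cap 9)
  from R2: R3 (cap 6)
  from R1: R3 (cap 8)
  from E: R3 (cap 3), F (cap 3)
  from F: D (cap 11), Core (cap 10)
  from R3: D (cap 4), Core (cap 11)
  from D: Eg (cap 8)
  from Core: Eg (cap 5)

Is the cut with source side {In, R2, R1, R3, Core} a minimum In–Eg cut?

Yes — it is a minimum cut (capacity 11).

Given cut capacity: 2 + 4 + 5 = 11.
Augment In→R2→R3→D→Eg: bottleneck 4, flow now 4.
Augment In→R2→R3→Core→Eg: bottleneck 2, flow now 6.
Augment In→R1→R3→Core→Eg: bottleneck 3, flow now 9.
Augment In→E→F→D→Eg: bottleneck 2, flow now 11.
No augmenting path remains; maximum flow = 11.
Cut capacity 11 equals the max flow, so it is a minimum cut.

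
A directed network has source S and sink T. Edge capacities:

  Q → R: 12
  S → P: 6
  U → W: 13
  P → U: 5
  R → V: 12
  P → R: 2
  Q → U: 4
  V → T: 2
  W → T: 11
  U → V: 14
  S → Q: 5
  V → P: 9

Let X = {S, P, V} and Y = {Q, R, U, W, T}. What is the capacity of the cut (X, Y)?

Edges leaving {S, P, V}: S→Q (5), P→R (2), P→U (5), V→T (2).
Cut capacity = 5 + 2 + 5 + 2 = 14.

14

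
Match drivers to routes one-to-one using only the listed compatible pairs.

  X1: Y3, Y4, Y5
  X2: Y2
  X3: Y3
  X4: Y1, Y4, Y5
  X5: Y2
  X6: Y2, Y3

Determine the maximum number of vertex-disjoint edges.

Unit-capacity flow: source→left, listed edges, right→sink; max matching = max flow.
Augmenting path X1→Y3 (+1); matched 1.
Augmenting path X2→Y2 (+1); matched 2.
Augmenting path X4→Y1 (+1); matched 3.
Augmenting path X3→Y3→X1→Y4 (+1); matched 4.
No augmenting path remains; maximum matching = 4.
König certificate: {X1, X4, Y2, Y3} is a vertex cover of size 4 (every listed pair touches it), so no matching can be larger.

4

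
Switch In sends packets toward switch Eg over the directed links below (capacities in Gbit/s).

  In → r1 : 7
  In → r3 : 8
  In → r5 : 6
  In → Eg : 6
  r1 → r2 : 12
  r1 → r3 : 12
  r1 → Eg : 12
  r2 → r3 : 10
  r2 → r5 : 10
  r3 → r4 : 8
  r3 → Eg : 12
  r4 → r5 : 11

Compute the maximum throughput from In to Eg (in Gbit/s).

Augment In→Eg: bottleneck 6, flow now 6.
Augment In→r1→Eg: bottleneck 7, flow now 13.
Augment In→r3→Eg: bottleneck 8, flow now 21.
No augmenting path remains; maximum flow = 21.
In the residual graph, reachable from In: {In, r5}.
Min-cut edges: In→r1 (7), In→r3 (8), In→Eg (6); capacity 7 + 8 + 6 = 21.
This cut is saturated, so no flow can exceed 21.

21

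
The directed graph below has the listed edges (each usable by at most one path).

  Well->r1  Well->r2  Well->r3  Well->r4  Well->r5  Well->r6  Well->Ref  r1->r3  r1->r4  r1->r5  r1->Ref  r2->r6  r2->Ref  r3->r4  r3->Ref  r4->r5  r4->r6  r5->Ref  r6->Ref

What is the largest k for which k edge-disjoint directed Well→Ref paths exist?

Assign every edge capacity 1; by Menger, the answer equals the max flow.
Path Well→Ref (+1); total 1.
Path Well→r1→Ref (+1); total 2.
Path Well→r2→Ref (+1); total 3.
Path Well→r3→Ref (+1); total 4.
Path Well→r5→Ref (+1); total 5.
Path Well→r6→Ref (+1); total 6.
No residual Well→Ref path; max flow = 6.
Certifying cut of size 6: {Well→Ref, Well→r1, Well→r2, Well→r3, r5→Ref, r6→Ref}.

6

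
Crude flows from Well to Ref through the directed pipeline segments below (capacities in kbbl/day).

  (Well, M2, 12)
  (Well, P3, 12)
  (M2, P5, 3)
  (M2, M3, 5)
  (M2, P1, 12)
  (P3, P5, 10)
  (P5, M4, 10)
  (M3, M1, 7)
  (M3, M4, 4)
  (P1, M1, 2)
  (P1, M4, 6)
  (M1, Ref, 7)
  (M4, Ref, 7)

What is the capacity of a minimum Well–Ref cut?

14

Augment Well→M2→P5→M4→Ref: bottleneck 3, flow now 3.
Augment Well→M2→M3→M1→Ref: bottleneck 5, flow now 8.
Augment Well→M2→P1→M1→Ref: bottleneck 2, flow now 10.
Augment Well→M2→P1→M4→Ref: bottleneck 2, flow now 12.
Augment Well→P3→P5→M4→Ref: bottleneck 2, flow now 14.
No augmenting path remains; maximum flow = 14.
By max-flow min-cut, the minimum cut capacity equals the max flow.
In the residual graph, reachable from Well: {Well, M2, P3, P5, P1, M4}.
Min-cut edges: M2→M3 (5), P1→M1 (2), M4→Ref (7); capacity 5 + 2 + 7 = 14.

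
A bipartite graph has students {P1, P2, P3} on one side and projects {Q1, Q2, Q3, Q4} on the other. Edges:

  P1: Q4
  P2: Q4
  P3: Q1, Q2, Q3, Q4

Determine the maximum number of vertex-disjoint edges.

Unit-capacity flow: source→left, listed edges, right→sink; max matching = max flow.
Augmenting path P1→Q4 (+1); matched 1.
Augmenting path P3→Q1 (+1); matched 2.
No augmenting path remains; maximum matching = 2.
König certificate: {P3, Q4} is a vertex cover of size 2 (every listed pair touches it), so no matching can be larger.

2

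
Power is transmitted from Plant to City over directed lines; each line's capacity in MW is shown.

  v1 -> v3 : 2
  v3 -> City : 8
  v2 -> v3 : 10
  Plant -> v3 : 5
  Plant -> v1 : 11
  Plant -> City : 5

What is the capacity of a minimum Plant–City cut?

12

Augment Plant→City: bottleneck 5, flow now 5.
Augment Plant→v3→City: bottleneck 5, flow now 10.
Augment Plant→v1→v3→City: bottleneck 2, flow now 12.
No augmenting path remains; maximum flow = 12.
By max-flow min-cut, the minimum cut capacity equals the max flow.
In the residual graph, reachable from Plant: {Plant, v1}.
Min-cut edges: Plant→v3 (5), Plant→City (5), v1→v3 (2); capacity 5 + 5 + 2 = 12.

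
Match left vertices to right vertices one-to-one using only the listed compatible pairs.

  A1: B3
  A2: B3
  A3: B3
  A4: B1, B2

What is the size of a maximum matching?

Unit-capacity flow: source→left, listed edges, right→sink; max matching = max flow.
Augmenting path A1→B3 (+1); matched 1.
Augmenting path A4→B1 (+1); matched 2.
No augmenting path remains; maximum matching = 2.
König certificate: {A4, B3} is a vertex cover of size 2 (every listed pair touches it), so no matching can be larger.

2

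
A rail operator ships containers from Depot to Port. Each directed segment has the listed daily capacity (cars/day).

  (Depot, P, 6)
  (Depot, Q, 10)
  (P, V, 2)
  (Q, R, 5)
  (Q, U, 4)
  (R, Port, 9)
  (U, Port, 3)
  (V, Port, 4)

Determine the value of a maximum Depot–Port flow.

Augment Depot→P→V→Port: bottleneck 2, flow now 2.
Augment Depot→Q→R→Port: bottleneck 5, flow now 7.
Augment Depot→Q→U→Port: bottleneck 3, flow now 10.
No augmenting path remains; maximum flow = 10.
In the residual graph, reachable from Depot: {Depot, P, Q, U}.
Min-cut edges: P→V (2), Q→R (5), U→Port (3); capacity 2 + 5 + 3 = 10.
This cut is saturated, so no flow can exceed 10.

10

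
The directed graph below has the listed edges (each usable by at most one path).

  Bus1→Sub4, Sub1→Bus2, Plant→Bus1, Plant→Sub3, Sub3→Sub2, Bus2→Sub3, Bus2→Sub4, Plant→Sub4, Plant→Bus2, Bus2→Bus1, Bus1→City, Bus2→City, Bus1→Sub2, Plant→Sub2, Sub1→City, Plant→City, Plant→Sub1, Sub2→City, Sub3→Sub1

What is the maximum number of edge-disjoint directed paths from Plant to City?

Assign every edge capacity 1; by Menger, the answer equals the max flow.
Path Plant→City (+1); total 1.
Path Plant→Bus2→City (+1); total 2.
Path Plant→Sub1→City (+1); total 3.
Path Plant→Bus1→City (+1); total 4.
Path Plant→Sub2→City (+1); total 5.
No residual Plant→City path; max flow = 5.
Certifying cut of size 5: {Bus1→City, Bus2→City, Plant→City, Sub1→City, Sub2→City}.

5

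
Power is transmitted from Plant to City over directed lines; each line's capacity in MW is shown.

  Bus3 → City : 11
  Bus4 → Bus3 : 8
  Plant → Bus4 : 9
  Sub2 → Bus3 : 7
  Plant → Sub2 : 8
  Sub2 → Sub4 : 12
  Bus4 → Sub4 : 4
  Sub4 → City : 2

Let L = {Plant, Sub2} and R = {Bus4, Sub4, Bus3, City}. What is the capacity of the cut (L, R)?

28

Edges leaving {Plant, Sub2}: Plant→Bus4 (9), Sub2→Sub4 (12), Sub2→Bus3 (7).
Cut capacity = 9 + 12 + 7 = 28.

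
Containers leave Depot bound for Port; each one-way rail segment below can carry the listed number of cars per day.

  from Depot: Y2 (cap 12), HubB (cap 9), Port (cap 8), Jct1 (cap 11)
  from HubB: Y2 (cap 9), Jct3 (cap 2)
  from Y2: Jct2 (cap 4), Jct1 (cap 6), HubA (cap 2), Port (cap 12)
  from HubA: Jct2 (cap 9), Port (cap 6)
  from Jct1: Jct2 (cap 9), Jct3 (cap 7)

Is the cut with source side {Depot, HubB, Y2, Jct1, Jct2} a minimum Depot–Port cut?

Given cut capacity: 8 + 2 + 2 + 12 + 7 = 31.
Augment Depot→Port: bottleneck 8, flow now 8.
Augment Depot→Y2→Port: bottleneck 12, flow now 20.
Augment Depot→HubB→Y2→HubA→Port: bottleneck 2, flow now 22.
No augmenting path remains; maximum flow = 22.
In the residual graph, reachable from Depot: {Depot, HubB, Y2, Jct1, Jct2, Jct3}.
Min-cut edges: Depot→Port (8), Y2→HubA (2), Y2→Port (12); capacity 8 + 2 + 12 = 22.
Cut capacity 31 exceeds the max flow 22, so it is not minimum.

No — its capacity is 31, but the minimum cut has capacity 22.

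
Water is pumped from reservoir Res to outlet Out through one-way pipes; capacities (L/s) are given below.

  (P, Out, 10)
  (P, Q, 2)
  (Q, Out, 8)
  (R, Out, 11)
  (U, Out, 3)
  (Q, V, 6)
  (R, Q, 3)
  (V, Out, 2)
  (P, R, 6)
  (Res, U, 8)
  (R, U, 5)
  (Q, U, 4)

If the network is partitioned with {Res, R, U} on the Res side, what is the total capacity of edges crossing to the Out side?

Edges leaving {Res, R, U}: R→Q (3), R→Out (11), U→Out (3).
Cut capacity = 3 + 11 + 3 = 17.

17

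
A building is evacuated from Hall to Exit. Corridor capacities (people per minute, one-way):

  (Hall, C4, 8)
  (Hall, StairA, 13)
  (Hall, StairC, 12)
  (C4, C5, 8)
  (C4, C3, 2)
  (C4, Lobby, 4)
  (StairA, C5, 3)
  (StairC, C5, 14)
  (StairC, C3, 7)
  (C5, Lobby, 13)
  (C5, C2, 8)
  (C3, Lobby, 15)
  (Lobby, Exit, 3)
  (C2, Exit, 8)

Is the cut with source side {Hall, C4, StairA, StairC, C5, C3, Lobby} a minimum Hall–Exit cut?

Yes — it is a minimum cut (capacity 11).

Given cut capacity: 8 + 3 = 11.
Augment Hall→C4→Lobby→Exit: bottleneck 3, flow now 3.
Augment Hall→C4→C5→C2→Exit: bottleneck 5, flow now 8.
Augment Hall→StairA→C5→C2→Exit: bottleneck 3, flow now 11.
No augmenting path remains; maximum flow = 11.
Cut capacity 11 equals the max flow, so it is a minimum cut.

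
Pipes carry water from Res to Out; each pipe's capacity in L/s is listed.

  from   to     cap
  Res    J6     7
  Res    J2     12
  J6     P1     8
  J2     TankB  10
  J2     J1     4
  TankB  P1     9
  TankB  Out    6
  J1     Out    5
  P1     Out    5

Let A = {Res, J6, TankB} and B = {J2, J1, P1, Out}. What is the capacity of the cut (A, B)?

35

Edges leaving {Res, J6, TankB}: Res→J2 (12), J6→P1 (8), TankB→P1 (9), TankB→Out (6).
Cut capacity = 12 + 8 + 9 + 6 = 35.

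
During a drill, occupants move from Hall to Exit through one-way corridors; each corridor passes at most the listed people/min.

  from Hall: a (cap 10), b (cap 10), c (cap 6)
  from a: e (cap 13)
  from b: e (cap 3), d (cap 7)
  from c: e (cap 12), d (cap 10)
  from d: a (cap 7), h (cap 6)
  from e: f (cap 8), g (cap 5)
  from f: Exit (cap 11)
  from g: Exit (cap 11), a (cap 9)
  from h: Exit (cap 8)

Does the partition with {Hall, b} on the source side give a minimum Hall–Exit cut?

No — its capacity is 26, but the minimum cut has capacity 19.

Given cut capacity: 10 + 6 + 7 + 3 = 26.
Augment Hall→a→e→f→Exit: bottleneck 8, flow now 8.
Augment Hall→a→e→g→Exit: bottleneck 2, flow now 10.
Augment Hall→b→d→h→Exit: bottleneck 6, flow now 16.
Augment Hall→b→e→g→Exit: bottleneck 3, flow now 19.
No augmenting path remains; maximum flow = 19.
In the residual graph, reachable from Hall: {Hall, a, b, c, d, e}.
Min-cut edges: d→h (6), e→f (8), e→g (5); capacity 6 + 8 + 5 = 19.
Cut capacity 26 exceeds the max flow 19, so it is not minimum.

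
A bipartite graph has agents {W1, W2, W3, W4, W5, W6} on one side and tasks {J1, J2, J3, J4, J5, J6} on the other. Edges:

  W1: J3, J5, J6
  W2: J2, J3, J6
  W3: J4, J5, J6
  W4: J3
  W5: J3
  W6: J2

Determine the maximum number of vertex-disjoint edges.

Unit-capacity flow: source→left, listed edges, right→sink; max matching = max flow.
Augmenting path W1→J3 (+1); matched 1.
Augmenting path W2→J2 (+1); matched 2.
Augmenting path W3→J4 (+1); matched 3.
Augmenting path W4→J3→W1→J5 (+1); matched 4.
Augmenting path W6→J2→W2→J6 (+1); matched 5.
No augmenting path remains; maximum matching = 5.
König certificate: {W1, W2, W3, W6, J3} is a vertex cover of size 5 (every listed pair touches it), so no matching can be larger.

5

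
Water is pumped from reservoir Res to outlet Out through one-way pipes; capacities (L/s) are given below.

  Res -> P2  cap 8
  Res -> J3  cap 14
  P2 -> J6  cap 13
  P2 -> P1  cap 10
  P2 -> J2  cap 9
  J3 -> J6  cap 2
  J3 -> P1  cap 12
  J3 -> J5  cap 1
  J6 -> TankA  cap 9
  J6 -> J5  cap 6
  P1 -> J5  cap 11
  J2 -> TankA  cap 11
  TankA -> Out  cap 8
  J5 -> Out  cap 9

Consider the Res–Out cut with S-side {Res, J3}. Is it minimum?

Given cut capacity: 8 + 2 + 12 + 1 = 23.
Augment Res→J3→J5→Out: bottleneck 1, flow now 1.
Augment Res→P2→J6→TankA→Out: bottleneck 8, flow now 9.
Augment Res→J3→J6→J5→Out: bottleneck 2, flow now 11.
Augment Res→J3→P1→J5→Out: bottleneck 6, flow now 17.
No augmenting path remains; maximum flow = 17.
In the residual graph, reachable from Res: {Res, P2, J3, J6, P1, J2, TankA, J5}.
Min-cut edges: TankA→Out (8), J5→Out (9); capacity 8 + 9 = 17.
Cut capacity 23 exceeds the max flow 17, so it is not minimum.

No — its capacity is 23, but the minimum cut has capacity 17.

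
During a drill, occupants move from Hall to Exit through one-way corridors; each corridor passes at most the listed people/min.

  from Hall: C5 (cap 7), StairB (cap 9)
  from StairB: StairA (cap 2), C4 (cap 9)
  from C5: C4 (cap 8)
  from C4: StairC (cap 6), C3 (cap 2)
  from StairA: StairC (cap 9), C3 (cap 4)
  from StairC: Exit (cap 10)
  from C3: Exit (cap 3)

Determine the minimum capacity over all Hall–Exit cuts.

10

Augment Hall→StairB→C4→StairC→Exit: bottleneck 6, flow now 6.
Augment Hall→StairB→C4→C3→Exit: bottleneck 2, flow now 8.
Augment Hall→StairB→StairA→StairC→Exit: bottleneck 1, flow now 9.
Augment Hall→C5→C4→StairB→StairA→StairC→Exit: bottleneck 1, flow now 10. (uses reverse residual edge)
No augmenting path remains; maximum flow = 10.
By max-flow min-cut, the minimum cut capacity equals the max flow.
In the residual graph, reachable from Hall: {Hall, StairB, C5, C4}.
Min-cut edges: StairB→StairA (2), C4→StairC (6), C4→C3 (2); capacity 2 + 6 + 2 = 10.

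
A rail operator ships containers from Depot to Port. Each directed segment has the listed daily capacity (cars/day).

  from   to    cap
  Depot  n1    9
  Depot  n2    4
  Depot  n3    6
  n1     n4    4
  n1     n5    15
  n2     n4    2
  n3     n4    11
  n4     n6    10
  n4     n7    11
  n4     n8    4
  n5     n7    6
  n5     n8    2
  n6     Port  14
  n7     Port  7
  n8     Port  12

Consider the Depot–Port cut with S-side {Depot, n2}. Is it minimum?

Given cut capacity: 9 + 6 + 2 = 17.
Augment Depot→n1→n4→n6→Port: bottleneck 4, flow now 4.
Augment Depot→n1→n5→n7→Port: bottleneck 5, flow now 9.
Augment Depot→n2→n4→n6→Port: bottleneck 2, flow now 11.
Augment Depot→n3→n4→n6→Port: bottleneck 4, flow now 15.
Augment Depot→n3→n4→n7→Port: bottleneck 2, flow now 17.
No augmenting path remains; maximum flow = 17.
Cut capacity 17 equals the max flow, so it is a minimum cut.

Yes — it is a minimum cut (capacity 17).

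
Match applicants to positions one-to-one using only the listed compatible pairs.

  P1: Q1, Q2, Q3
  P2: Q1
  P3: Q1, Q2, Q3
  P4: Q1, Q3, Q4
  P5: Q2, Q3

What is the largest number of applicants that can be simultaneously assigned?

Unit-capacity flow: source→left, listed edges, right→sink; max matching = max flow.
Augmenting path P1→Q1 (+1); matched 1.
Augmenting path P3→Q2 (+1); matched 2.
Augmenting path P4→Q3 (+1); matched 3.
Augmenting path P5→Q3→P4→Q4 (+1); matched 4.
No augmenting path remains; maximum matching = 4.
König certificate: {P4, Q1, Q2, Q3} is a vertex cover of size 4 (every listed pair touches it), so no matching can be larger.

4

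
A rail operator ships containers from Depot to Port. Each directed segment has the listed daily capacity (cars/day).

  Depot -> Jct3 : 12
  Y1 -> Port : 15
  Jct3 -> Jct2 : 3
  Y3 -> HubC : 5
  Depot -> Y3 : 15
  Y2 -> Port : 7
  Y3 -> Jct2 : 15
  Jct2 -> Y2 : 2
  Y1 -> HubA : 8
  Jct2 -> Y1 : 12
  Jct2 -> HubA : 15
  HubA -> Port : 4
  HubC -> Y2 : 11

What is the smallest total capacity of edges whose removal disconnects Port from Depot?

Augment Depot→Y3→Jct2→Y1→Port: bottleneck 12, flow now 12.
Augment Depot→Y3→Jct2→HubA→Port: bottleneck 3, flow now 15.
Augment Depot→Jct3→Jct2→HubA→Port: bottleneck 1, flow now 16.
Augment Depot→Jct3→Jct2→Y2→Port: bottleneck 2, flow now 18.
No augmenting path remains; maximum flow = 18.
By max-flow min-cut, the minimum cut capacity equals the max flow.
In the residual graph, reachable from Depot: {Depot, Jct3}.
Min-cut edges: Depot→Y3 (15), Jct3→Jct2 (3); capacity 15 + 3 = 18.

18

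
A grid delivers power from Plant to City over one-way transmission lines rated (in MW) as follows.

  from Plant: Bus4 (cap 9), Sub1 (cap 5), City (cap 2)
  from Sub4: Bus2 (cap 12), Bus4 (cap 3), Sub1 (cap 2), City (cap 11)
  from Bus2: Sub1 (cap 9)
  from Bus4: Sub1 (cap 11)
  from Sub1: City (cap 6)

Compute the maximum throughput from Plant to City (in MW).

Augment Plant→City: bottleneck 2, flow now 2.
Augment Plant→Sub1→City: bottleneck 5, flow now 7.
Augment Plant→Bus4→Sub1→City: bottleneck 1, flow now 8.
No augmenting path remains; maximum flow = 8.
In the residual graph, reachable from Plant: {Plant, Bus4, Sub1}.
Min-cut edges: Plant→City (2), Sub1→City (6); capacity 2 + 6 = 8.
This cut is saturated, so no flow can exceed 8.

8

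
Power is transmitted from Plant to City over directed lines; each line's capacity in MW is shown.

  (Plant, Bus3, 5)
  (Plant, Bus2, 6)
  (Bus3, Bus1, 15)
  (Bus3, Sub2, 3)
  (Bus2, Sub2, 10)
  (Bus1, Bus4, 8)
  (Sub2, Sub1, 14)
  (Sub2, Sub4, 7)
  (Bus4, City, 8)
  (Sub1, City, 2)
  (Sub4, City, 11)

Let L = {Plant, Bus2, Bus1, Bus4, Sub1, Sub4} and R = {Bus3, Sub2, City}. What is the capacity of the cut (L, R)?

36

Edges leaving {Plant, Bus2, Bus1, Bus4, Sub1, Sub4}: Plant→Bus3 (5), Bus2→Sub2 (10), Bus4→City (8), Sub1→City (2), Sub4→City (11).
Cut capacity = 5 + 10 + 8 + 2 + 11 = 36.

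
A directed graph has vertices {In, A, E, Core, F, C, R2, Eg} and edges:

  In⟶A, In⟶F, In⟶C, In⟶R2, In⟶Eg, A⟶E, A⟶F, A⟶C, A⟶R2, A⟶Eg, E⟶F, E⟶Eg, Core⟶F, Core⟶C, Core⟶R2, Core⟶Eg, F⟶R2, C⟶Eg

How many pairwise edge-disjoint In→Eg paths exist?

Assign every edge capacity 1; by Menger, the answer equals the max flow.
Path In→Eg (+1); total 1.
Path In→A→Eg (+1); total 2.
Path In→C→Eg (+1); total 3.
No residual In→Eg path; max flow = 3.
Certifying cut of size 3: {In→A, In→C, In→Eg}.

3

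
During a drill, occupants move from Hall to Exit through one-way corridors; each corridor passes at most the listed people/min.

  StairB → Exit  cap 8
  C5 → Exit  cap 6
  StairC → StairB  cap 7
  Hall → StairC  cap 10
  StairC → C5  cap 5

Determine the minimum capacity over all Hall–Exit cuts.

10

Augment Hall→StairC→C5→Exit: bottleneck 5, flow now 5.
Augment Hall→StairC→StairB→Exit: bottleneck 5, flow now 10.
No augmenting path remains; maximum flow = 10.
By max-flow min-cut, the minimum cut capacity equals the max flow.
In the residual graph, reachable from Hall: {Hall}.
Min-cut edges: Hall→StairC (10); capacity 10 = 10.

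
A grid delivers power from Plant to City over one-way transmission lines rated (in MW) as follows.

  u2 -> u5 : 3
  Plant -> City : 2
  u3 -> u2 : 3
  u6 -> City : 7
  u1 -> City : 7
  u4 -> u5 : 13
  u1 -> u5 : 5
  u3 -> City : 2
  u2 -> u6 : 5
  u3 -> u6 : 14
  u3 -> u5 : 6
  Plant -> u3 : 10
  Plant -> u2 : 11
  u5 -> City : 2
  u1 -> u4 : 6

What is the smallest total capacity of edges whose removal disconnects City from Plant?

13

Augment Plant→City: bottleneck 2, flow now 2.
Augment Plant→u3→City: bottleneck 2, flow now 4.
Augment Plant→u2→u5→City: bottleneck 2, flow now 6.
Augment Plant→u2→u6→City: bottleneck 5, flow now 11.
Augment Plant→u3→u6→City: bottleneck 2, flow now 13.
No augmenting path remains; maximum flow = 13.
By max-flow min-cut, the minimum cut capacity equals the max flow.
In the residual graph, reachable from Plant: {Plant, u2, u3, u5, u6}.
Min-cut edges: Plant→City (2), u3→City (2), u5→City (2), u6→City (7); capacity 2 + 2 + 2 + 7 = 13.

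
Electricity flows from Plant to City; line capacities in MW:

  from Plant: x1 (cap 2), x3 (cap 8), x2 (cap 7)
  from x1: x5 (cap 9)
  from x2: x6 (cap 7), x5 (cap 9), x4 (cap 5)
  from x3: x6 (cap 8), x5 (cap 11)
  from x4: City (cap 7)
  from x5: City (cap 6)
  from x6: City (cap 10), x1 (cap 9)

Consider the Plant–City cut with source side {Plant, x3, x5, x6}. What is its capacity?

Edges leaving {Plant, x3, x5, x6}: Plant→x1 (2), Plant→x2 (7), x5→City (6), x6→x1 (9), x6→City (10).
Cut capacity = 2 + 7 + 6 + 9 + 10 = 34.

34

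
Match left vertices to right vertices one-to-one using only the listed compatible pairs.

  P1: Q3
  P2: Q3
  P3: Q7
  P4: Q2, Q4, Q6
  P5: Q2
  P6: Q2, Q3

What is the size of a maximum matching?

Unit-capacity flow: source→left, listed edges, right→sink; max matching = max flow.
Augmenting path P1→Q3 (+1); matched 1.
Augmenting path P3→Q7 (+1); matched 2.
Augmenting path P4→Q2 (+1); matched 3.
Augmenting path P5→Q2→P4→Q4 (+1); matched 4.
No augmenting path remains; maximum matching = 4.
König certificate: {P3, P4, Q2, Q3} is a vertex cover of size 4 (every listed pair touches it), so no matching can be larger.

4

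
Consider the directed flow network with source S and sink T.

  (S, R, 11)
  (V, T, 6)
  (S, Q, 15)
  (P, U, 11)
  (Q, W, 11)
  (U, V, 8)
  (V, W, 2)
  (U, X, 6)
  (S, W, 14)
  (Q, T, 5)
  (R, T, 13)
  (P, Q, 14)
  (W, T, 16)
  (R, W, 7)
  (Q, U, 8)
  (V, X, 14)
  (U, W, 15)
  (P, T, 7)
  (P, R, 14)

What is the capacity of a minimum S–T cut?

Augment S→Q→T: bottleneck 5, flow now 5.
Augment S→R→T: bottleneck 11, flow now 16.
Augment S→W→T: bottleneck 14, flow now 30.
Augment S→Q→W→T: bottleneck 2, flow now 32.
Augment S→Q→U→V→T: bottleneck 6, flow now 38.
No augmenting path remains; maximum flow = 38.
By max-flow min-cut, the minimum cut capacity equals the max flow.
In the residual graph, reachable from S: {S, Q, U, V, W, X}.
Min-cut edges: S→R (11), Q→T (5), V→T (6), W→T (16); capacity 11 + 5 + 6 + 16 = 38.

38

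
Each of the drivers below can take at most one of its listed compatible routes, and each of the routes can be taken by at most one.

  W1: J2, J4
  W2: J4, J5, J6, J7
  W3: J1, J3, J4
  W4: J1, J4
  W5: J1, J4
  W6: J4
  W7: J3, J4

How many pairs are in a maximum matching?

Unit-capacity flow: source→left, listed edges, right→sink; max matching = max flow.
Augmenting path W1→J2 (+1); matched 1.
Augmenting path W2→J4 (+1); matched 2.
Augmenting path W3→J1 (+1); matched 3.
Augmenting path W7→J3 (+1); matched 4.
Augmenting path W4→J4→W2→J5 (+1); matched 5.
No augmenting path remains; maximum matching = 5.
König certificate: {W1, W2, J1, J3, J4} is a vertex cover of size 5 (every listed pair touches it), so no matching can be larger.

5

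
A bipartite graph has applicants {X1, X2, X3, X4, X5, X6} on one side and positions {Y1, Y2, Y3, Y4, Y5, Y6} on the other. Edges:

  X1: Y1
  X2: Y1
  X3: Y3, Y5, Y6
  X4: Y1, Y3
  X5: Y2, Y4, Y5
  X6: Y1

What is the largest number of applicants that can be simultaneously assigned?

4

Unit-capacity flow: source→left, listed edges, right→sink; max matching = max flow.
Augmenting path X1→Y1 (+1); matched 1.
Augmenting path X3→Y3 (+1); matched 2.
Augmenting path X5→Y2 (+1); matched 3.
Augmenting path X4→Y3→X3→Y5 (+1); matched 4.
No augmenting path remains; maximum matching = 4.
König certificate: {X3, X4, X5, Y1} is a vertex cover of size 4 (every listed pair touches it), so no matching can be larger.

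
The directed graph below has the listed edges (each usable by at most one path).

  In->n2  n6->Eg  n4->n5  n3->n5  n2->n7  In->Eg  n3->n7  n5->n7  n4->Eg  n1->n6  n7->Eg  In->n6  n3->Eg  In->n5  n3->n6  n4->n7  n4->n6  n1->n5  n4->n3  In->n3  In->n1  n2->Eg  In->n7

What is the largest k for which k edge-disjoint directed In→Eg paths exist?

5

Assign every edge capacity 1; by Menger, the answer equals the max flow.
Path In→Eg (+1); total 1.
Path In→n2→Eg (+1); total 2.
Path In→n3→Eg (+1); total 3.
Path In→n6→Eg (+1); total 4.
Path In→n7→Eg (+1); total 5.
No residual In→Eg path; max flow = 5.
Certifying cut of size 5: {In→Eg, In→n2, In→n3, n6→Eg, n7→Eg}.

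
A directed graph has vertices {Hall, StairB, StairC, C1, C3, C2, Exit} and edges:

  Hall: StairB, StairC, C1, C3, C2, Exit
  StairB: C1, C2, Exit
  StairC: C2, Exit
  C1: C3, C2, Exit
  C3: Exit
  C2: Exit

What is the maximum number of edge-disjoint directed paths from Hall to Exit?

6

Assign every edge capacity 1; by Menger, the answer equals the max flow.
Path Hall→Exit (+1); total 1.
Path Hall→StairB→Exit (+1); total 2.
Path Hall→StairC→Exit (+1); total 3.
Path Hall→C1→Exit (+1); total 4.
Path Hall→C3→Exit (+1); total 5.
Path Hall→C2→Exit (+1); total 6.
No residual Hall→Exit path; max flow = 6.
Certifying cut of size 6: {Hall→C1, Hall→C2, Hall→C3, Hall→Exit, Hall→StairB, Hall→StairC}.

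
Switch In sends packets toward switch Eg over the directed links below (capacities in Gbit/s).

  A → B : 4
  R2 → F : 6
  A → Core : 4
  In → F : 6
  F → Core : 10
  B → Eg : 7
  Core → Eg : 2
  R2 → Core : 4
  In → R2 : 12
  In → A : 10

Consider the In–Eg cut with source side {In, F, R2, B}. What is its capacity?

31

Edges leaving {In, F, R2, B}: In→A (10), F→Core (10), R2→Core (4), B→Eg (7).
Cut capacity = 10 + 10 + 4 + 7 = 31.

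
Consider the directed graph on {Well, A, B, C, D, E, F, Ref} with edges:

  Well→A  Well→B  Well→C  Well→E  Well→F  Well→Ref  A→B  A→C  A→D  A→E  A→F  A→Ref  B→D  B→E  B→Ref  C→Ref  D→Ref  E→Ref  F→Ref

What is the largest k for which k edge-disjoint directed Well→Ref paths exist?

6

Assign every edge capacity 1; by Menger, the answer equals the max flow.
Path Well→Ref (+1); total 1.
Path Well→A→Ref (+1); total 2.
Path Well→B→Ref (+1); total 3.
Path Well→C→Ref (+1); total 4.
Path Well→E→Ref (+1); total 5.
Path Well→F→Ref (+1); total 6.
No residual Well→Ref path; max flow = 6.
Certifying cut of size 6: {Well→A, Well→B, Well→C, Well→E, Well→F, Well→Ref}.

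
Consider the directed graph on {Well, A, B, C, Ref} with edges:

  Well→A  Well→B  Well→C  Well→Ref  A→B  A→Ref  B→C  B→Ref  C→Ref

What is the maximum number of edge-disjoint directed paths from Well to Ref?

4

Assign every edge capacity 1; by Menger, the answer equals the max flow.
Path Well→Ref (+1); total 1.
Path Well→A→Ref (+1); total 2.
Path Well→B→Ref (+1); total 3.
Path Well→C→Ref (+1); total 4.
No residual Well→Ref path; max flow = 4.
Certifying cut of size 4: {Well→A, Well→B, Well→C, Well→Ref}.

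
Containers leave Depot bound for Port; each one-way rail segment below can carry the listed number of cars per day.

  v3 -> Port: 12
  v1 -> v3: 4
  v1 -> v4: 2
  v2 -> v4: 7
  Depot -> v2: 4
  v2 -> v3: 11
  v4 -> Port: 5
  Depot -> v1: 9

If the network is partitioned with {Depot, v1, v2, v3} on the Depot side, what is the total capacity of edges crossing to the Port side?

21

Edges leaving {Depot, v1, v2, v3}: v1→v4 (2), v2→v4 (7), v3→Port (12).
Cut capacity = 2 + 7 + 12 = 21.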